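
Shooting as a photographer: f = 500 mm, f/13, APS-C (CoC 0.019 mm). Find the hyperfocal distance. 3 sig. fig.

1010 m

Hyperfocal distance H = f²/(N·c) + f = 500²/(13 × 0.019) + 500 = 250000/0.247 + 500 ≈ 1012645.7 mm ≈ 1010 m.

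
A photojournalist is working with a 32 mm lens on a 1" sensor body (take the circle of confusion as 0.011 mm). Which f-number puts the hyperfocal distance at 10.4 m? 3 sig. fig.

f/8.98

Rearrange H = f²/(N·c) + f for N: N = f² / ((H − f)·c).
N = 32² / ((10400 − 32) × 0.011) = 1024 / 114.0 ≈ 8.98.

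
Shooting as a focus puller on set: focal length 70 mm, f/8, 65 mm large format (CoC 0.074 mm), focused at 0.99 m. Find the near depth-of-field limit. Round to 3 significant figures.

Hyperfocal distance H = f²/(N·c) + f = 70²/(8 × 0.074) + 70 = 4900/0.592 + 70 ≈ 8347.0 mm ≈ 8.347 m.
Near limit Dn = s·(H − f)/(H + s − 2f) = 990 × (8347.0 − 70) / (8347.0 + 990 − 2 × 70) = 990 × 8277.0 / 9197.0 ≈ 890.97 mm ≈ 0.891 m.

0.891 m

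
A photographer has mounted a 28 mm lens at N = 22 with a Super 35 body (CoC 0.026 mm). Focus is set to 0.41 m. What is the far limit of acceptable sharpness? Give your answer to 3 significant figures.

0.568 m

Hyperfocal distance H = f²/(N·c) + f = 28²/(22 × 0.026) + 28 = 784/0.572 + 28 ≈ 1398.6 mm ≈ 1.399 m.
Far limit Df = s·(H − f)/(H − s) = 410 × (1398.6 − 28) / (1398.6 − 410) = 410 × 1370.6 / 988.6 ≈ 568.42 mm ≈ 0.568 m.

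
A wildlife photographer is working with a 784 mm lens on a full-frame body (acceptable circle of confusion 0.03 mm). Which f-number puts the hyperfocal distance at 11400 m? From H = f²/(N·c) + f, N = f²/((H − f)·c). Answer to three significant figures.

f/1.80

Rearrange H = f²/(N·c) + f for N: N = f² / ((H − f)·c).
N = 784² / ((11400000 − 784) × 0.03) = 614656 / 341976 ≈ 1.80.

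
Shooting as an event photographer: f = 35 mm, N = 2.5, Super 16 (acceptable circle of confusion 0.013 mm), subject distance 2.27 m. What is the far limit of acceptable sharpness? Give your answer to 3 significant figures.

Hyperfocal distance H = f²/(N·c) + f = 35²/(2.5 × 0.013) + 35 = 1225/0.0325 + 35 ≈ 37727.3 mm ≈ 37.73 m.
Far limit Df = s·(H − f)/(H − s) = 2270 × (37727.3 − 35) / (37727.3 − 2270) = 2270 × 37692.3 / 35457.3 ≈ 2413.1 mm ≈ 2.41 m.

2.41 m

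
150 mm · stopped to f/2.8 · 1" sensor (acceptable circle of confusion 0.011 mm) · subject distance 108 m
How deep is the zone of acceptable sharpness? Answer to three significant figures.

32.6 m

Hyperfocal distance H = f²/(N·c) + f = 150²/(2.8 × 0.011) + 150 = 22500/0.0308 + 150 ≈ 730669.5 mm ≈ 730.7 m.
Near limit Dn = s·(H − f)/(H + s − 2f) = 108000 × (730669.5 − 150) / (730669.5 + 108000 − 2 × 150) = 108000 × 730519.5 / 838369.5 ≈ 94107 mm.
Far limit Df = s·(H − f)/(H − s) = 108000 × (730669.5 − 150) / (730669.5 − 108000) = 108000 × 730519.5 / 622669.5 ≈ 126706 mm.
Depth of field = Df − Dn = 126706 − 94107 ≈ 32599 mm ≈ 32.6 m.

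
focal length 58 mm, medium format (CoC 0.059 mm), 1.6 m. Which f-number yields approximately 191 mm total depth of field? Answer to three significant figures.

Write h = H − f = f²/(N·c). The thin-lens limits are Dn = s·h/(h + (s−f)) and Df = s·h/(h − (s−f)), so DoF = Df − Dn = 2·s·(s−f)·h / (h² − (s−f)²).
That is a quadratic in h: DoF·h² − 2·s·(s−f)·h − DoF·(s−f)² = 0 ⇒ h = (s−f)·(s + √(s² + DoF²)) / DoF = 1542 × (1600 + √(1600² + 191²)) / 191 = 1542 × (1600 + 1611.36) / 191 ≈ 25926 mm.
Then N = f²/(c·h) = 58² / (0.059 × 25926) = 3364 / 1529.6 ≈ 2.20.

f/2.20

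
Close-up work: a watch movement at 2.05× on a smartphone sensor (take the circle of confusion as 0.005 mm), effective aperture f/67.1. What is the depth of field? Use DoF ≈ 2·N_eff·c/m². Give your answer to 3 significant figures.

0.160 mm

At magnification m, DoF ≈ 2·N_eff·c/m² = 2 × 67.1 × 0.005 / 2.05² = 0.671 / 4.202 ≈ 0.16 mm.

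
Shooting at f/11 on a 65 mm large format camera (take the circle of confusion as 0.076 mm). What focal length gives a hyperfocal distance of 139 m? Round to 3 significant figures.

From H = f²/(N·c) + f, with f ≪ H: f ≈ √(H·N·c) = √(139000 × 11 × 0.076) = √116204 ≈ 340.9 mm.
Exact: f² + N·c·f − N·c·H = 0 ⇒ f = (−N·c + √((N·c)² + 4·N·c·H))/2 = (−0.836 + √464817)/2 ≈ 340.47 mm ≈ 340 mm.

340 mm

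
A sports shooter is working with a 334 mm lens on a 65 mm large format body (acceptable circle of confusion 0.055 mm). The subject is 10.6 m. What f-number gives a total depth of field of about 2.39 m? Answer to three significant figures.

Write h = H − f = f²/(N·c). The thin-lens limits are Dn = s·h/(h + (s−f)) and Df = s·h/(h − (s−f)), so DoF = Df − Dn = 2·s·(s−f)·h / (h² − (s−f)²).
That is a quadratic in h: DoF·h² − 2·s·(s−f)·h − DoF·(s−f)² = 0 ⇒ h = (s−f)·(s + √(s² + DoF²)) / DoF = 10266 × (10600 + √(10600² + 2390²)) / 2390 = 10266 × (10600 + 10866.1) / 2390 ≈ 92205 mm.
Then N = f²/(c·h) = 334² / (0.055 × 92205) = 111556 / 5071.3 ≈ 22.

f/22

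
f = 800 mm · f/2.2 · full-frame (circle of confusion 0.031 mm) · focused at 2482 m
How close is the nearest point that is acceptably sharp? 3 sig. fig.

Hyperfocal distance H = f²/(N·c) + f = 800²/(2.2 × 0.031) + 800 = 640000/0.0682 + 800 ≈ 9384964.2 mm ≈ 9385 m.
Near limit Dn = s·(H − f)/(H + s − 2f) = 2482000 × (9384964.2 − 800) / (9384964.2 + 2482000 − 2 × 800) = 2482000 × 9384164.2 / 11865364.2 ≈ 1962982 mm ≈ 1960 m.

1960 m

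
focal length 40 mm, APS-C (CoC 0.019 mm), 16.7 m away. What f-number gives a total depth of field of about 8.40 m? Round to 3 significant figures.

f/1.20

Write h = H − f = f²/(N·c). The thin-lens limits are Dn = s·h/(h + (s−f)) and Df = s·h/(h − (s−f)), so DoF = Df − Dn = 2·s·(s−f)·h / (h² − (s−f)²).
That is a quadratic in h: DoF·h² − 2·s·(s−f)·h − DoF·(s−f)² = 0 ⇒ h = (s−f)·(s + √(s² + DoF²)) / DoF = 16660 × (16700 + √(16700² + 8400²)) / 8400 = 16660 × (16700 + 18693.6) / 8400 ≈ 70197 mm.
Then N = f²/(c·h) = 40² / (0.019 × 70197) = 1600 / 1333.7 ≈ 1.20.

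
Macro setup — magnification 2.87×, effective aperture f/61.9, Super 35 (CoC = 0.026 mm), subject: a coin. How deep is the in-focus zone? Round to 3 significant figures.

0.391 mm

At magnification m, DoF ≈ 2·N_eff·c/m² = 2 × 61.9 × 0.026 / 2.87² = 3.219 / 8.237 ≈ 0.391 mm.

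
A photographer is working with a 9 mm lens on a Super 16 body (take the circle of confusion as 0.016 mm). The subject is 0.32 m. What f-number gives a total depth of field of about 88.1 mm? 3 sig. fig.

Write h = H − f = f²/(N·c). The thin-lens limits are Dn = s·h/(h + (s−f)) and Df = s·h/(h − (s−f)), so DoF = Df − Dn = 2·s·(s−f)·h / (h² − (s−f)²).
That is a quadratic in h: DoF·h² − 2·s·(s−f)·h − DoF·(s−f)² = 0 ⇒ h = (s−f)·(s + √(s² + DoF²)) / DoF = 311 × (320 + √(320² + 88.1²)) / 88.1 = 311 × (320 + 331.906) / 88.1 ≈ 2301.3 mm.
Then N = f²/(c·h) = 9² / (0.016 × 2301.3) = 81 / 36.820 ≈ 2.20.

f/2.20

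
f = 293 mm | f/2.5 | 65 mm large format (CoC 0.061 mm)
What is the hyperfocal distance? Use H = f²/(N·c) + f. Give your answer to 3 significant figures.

563 m

Hyperfocal distance H = f²/(N·c) + f = 293²/(2.5 × 0.061) + 293 = 85849/0.1525 + 293 ≈ 563237.3 mm ≈ 563 m.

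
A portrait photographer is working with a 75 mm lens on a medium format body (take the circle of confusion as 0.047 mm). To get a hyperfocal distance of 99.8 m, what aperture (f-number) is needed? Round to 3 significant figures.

Rearrange H = f²/(N·c) + f for N: N = f² / ((H − f)·c).
N = 75² / ((99800 − 75) × 0.047) = 5625 / 4687 ≈ 1.20.

f/1.20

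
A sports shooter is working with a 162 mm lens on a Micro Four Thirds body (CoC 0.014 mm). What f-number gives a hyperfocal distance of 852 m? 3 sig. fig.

f/2.20

Rearrange H = f²/(N·c) + f for N: N = f² / ((H − f)·c).
N = 162² / ((852000 − 162) × 0.014) = 26244 / 11926 ≈ 2.20.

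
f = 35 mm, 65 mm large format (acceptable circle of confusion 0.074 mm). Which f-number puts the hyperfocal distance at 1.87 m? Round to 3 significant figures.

f/9.02

Rearrange H = f²/(N·c) + f for N: N = f² / ((H − f)·c).
N = 35² / ((1870 − 35) × 0.074) = 1225 / 135.8 ≈ 9.02.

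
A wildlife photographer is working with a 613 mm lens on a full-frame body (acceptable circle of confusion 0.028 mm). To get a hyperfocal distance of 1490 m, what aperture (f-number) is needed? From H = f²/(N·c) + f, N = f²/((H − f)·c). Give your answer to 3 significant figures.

Rearrange H = f²/(N·c) + f for N: N = f² / ((H − f)·c).
N = 613² / ((1490000 − 613) × 0.028) = 375769 / 41703 ≈ 9.01.

f/9.01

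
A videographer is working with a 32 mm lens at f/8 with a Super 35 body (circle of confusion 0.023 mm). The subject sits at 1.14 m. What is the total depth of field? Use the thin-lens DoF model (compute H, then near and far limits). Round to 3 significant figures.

473 mm

Hyperfocal distance H = f²/(N·c) + f = 32²/(8 × 0.023) + 32 = 1024/0.184 + 32 ≈ 5597.2 mm ≈ 5.597 m.
Near limit Dn = s·(H − f)/(H + s − 2f) = 1140 × (5597.2 − 32) / (5597.2 + 1140 − 2 × 32) = 1140 × 5565.2 / 6673.2 ≈ 950.72 mm.
Far limit Df = s·(H − f)/(H − s) = 1140 × (5597.2 − 32) / (5597.2 − 1140) = 1140 × 5565.2 / 4457.2 ≈ 1423.39 mm.
Depth of field = Df − Dn = 1423.39 − 950.72 ≈ 472.67 mm.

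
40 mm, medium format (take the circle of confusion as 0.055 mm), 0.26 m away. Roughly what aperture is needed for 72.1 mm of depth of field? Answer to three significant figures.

f/18

Write h = H − f = f²/(N·c). The thin-lens limits are Dn = s·h/(h + (s−f)) and Df = s·h/(h − (s−f)), so DoF = Df − Dn = 2·s·(s−f)·h / (h² − (s−f)²).
That is a quadratic in h: DoF·h² − 2·s·(s−f)·h − DoF·(s−f)² = 0 ⇒ h = (s−f)·(s + √(s² + DoF²)) / DoF = 220 × (260 + √(260² + 72.1²)) / 72.1 = 220 × (260 + 269.812) / 72.1 ≈ 1616.6 mm.
Then N = f²/(c·h) = 40² / (0.055 × 1616.6) = 1600 / 88.914 ≈ 18.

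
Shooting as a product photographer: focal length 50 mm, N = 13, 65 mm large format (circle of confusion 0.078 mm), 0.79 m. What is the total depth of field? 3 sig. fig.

Hyperfocal distance H = f²/(N·c) + f = 50²/(13 × 0.078) + 50 = 2500/1.014 + 50 ≈ 2515.5 mm ≈ 2.515 m.
Near limit Dn = s·(H − f)/(H + s − 2f) = 790 × (2515.5 − 50) / (2515.5 + 790 − 2 × 50) = 790 × 2465.5 / 3205.5 ≈ 607.63 mm.
Far limit Df = s·(H − f)/(H − s) = 790 × (2515.5 − 50) / (2515.5 − 790) = 790 × 2465.5 / 1725.5 ≈ 1128.80 mm.
Depth of field = Df − Dn = 1128.80 − 607.63 ≈ 521.17 mm ≈ 0.521 m.

0.521 m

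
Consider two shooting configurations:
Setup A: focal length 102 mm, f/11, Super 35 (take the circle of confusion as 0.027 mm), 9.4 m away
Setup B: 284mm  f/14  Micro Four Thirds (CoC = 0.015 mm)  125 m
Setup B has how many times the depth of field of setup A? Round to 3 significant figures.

Setup A: H = 102²/(11×0.027) + 102 ≈ 35132.3 mm; DoF = Df − Dn = 12796.6 − 7428.3 ≈ 5368.3 mm.
Setup B: H = 284²/(14×0.015) + 284 ≈ 384360.2 mm; DoF = Df − Dn = 185108 − 94360 ≈ 90748 mm.
Ratio = 90748 / 5368.3 ≈ 16.9.

16.9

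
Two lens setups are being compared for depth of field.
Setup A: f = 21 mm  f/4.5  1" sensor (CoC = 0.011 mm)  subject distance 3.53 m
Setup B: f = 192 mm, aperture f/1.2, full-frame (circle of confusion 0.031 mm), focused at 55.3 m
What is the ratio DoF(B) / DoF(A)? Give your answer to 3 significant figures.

1.87

Setup A: H = 21²/(4.5×0.011) + 21 ≈ 8930.1 mm; DoF = Df − Dn = 5823.8 − 2532.5 ≈ 3291.3 mm.
Setup B: H = 192²/(1.2×0.031) + 192 ≈ 991159.7 mm; DoF = Df − Dn = 58556.3 − 52386.8 ≈ 6169.5 mm.
Ratio = 6169.5 / 3291.3 ≈ 1.87.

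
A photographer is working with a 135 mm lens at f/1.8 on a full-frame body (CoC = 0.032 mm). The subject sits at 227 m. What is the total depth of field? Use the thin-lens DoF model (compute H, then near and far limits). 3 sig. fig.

670 m

Hyperfocal distance H = f²/(N·c) + f = 135²/(1.8 × 0.032) + 135 = 18225/0.0576 + 135 ≈ 316541.2 mm ≈ 316.5 m.
Near limit Dn = s·(H − f)/(H + s − 2f) = 227000 × (316541.2 − 135) / (316541.2 + 227000 − 2 × 135) = 227000 × 316406.2 / 543271.2 ≈ 132207 mm.
Far limit Df = s·(H − f)/(H − s) = 227000 × (316541.2 − 135) / (316541.2 − 227000) = 227000 × 316406.2 / 89541.2 ≈ 802136 mm.
Depth of field = Df − Dn = 802136 − 132207 ≈ 669929 mm ≈ 670 m.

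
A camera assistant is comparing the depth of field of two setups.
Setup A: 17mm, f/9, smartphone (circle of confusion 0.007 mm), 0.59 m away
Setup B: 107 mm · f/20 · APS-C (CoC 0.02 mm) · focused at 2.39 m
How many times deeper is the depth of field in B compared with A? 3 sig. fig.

Setup A: H = 17²/(9×0.007) + 17 ≈ 4604.3 mm; DoF = Df − Dn = 674.22 − 524.49 ≈ 149.73 mm.
Setup B: H = 107²/(20×0.02) + 107 ≈ 28729.5 mm; DoF = Df − Dn = 2597.16 − 2213.45 ≈ 383.71 mm.
Ratio = 383.71 / 149.73 ≈ 2.56.

2.56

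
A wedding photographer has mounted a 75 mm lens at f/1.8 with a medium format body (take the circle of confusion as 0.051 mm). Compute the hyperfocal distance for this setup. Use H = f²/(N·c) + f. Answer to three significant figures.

Hyperfocal distance H = f²/(N·c) + f = 75²/(1.8 × 0.051) + 75 = 5625/0.0918 + 75 ≈ 61349.5 mm ≈ 61.3 m.

61.3 m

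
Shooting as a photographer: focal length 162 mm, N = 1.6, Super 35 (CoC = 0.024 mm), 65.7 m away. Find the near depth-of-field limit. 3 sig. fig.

60.0 m

Hyperfocal distance H = f²/(N·c) + f = 162²/(1.6 × 0.024) + 162 = 26244/0.0384 + 162 ≈ 683599.5 mm ≈ 683.6 m.
Near limit Dn = s·(H − f)/(H + s − 2f) = 65700 × (683599.5 − 162) / (683599.5 + 65700 − 2 × 162) = 65700 × 683437.5 / 748975.5 ≈ 59951 mm ≈ 60.0 m.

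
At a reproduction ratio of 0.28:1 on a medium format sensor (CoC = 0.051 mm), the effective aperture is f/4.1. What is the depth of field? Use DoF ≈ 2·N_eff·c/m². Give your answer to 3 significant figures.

At magnification m, DoF ≈ 2·N_eff·c/m² = 2 × 4.1 × 0.051 / 0.28² = 0.4182 / 0.0784 ≈ 5.33 mm.

5.33 mm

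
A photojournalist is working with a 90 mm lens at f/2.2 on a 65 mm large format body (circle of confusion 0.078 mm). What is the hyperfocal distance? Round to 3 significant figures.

47.3 m

Hyperfocal distance H = f²/(N·c) + f = 90²/(2.2 × 0.078) + 90 = 8100/0.1716 + 90 ≈ 47292.8 mm ≈ 47.3 m.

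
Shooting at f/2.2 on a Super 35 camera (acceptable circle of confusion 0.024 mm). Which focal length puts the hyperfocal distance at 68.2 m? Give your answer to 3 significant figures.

From H = f²/(N·c) + f, with f ≪ H: f ≈ √(H·N·c) = √(68200 × 2.2 × 0.024) = √3601.0 ≈ 60.01 mm.
The +f correction barely moves this — solving exactly, f² + N·c·f − N·c·H = 0 ⇒ f = (−N·c + √((N·c)² + 4·N·c·H))/2 = (−0.0528 + √14404)/2 ≈ 59.982 mm, so f ≈ 60.0 mm.

60.0 mm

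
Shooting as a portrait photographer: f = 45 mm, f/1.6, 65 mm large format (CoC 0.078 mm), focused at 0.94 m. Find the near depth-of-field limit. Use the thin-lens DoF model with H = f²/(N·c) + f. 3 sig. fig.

0.891 m

Hyperfocal distance H = f²/(N·c) + f = 45²/(1.6 × 0.078) + 45 = 2025/0.1248 + 45 ≈ 16271.0 mm ≈ 16.27 m.
Near limit Dn = s·(H − f)/(H + s − 2f) = 940 × (16271.0 − 45) / (16271.0 + 940 − 2 × 45) = 940 × 16226.0 / 17121.0 ≈ 890.86 mm ≈ 0.891 m.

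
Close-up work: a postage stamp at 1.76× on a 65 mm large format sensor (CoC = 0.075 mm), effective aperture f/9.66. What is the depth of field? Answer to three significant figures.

0.468 mm

At magnification m, DoF ≈ 2·N_eff·c/m² = 2 × 9.66 × 0.075 / 1.76² = 1.449 / 3.098 ≈ 0.468 mm.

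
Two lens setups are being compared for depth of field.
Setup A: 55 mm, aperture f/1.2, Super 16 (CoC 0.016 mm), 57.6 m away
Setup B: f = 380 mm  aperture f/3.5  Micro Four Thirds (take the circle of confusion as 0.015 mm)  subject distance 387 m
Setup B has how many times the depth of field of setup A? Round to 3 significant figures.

2.29

Setup A: H = 55²/(1.2×0.016) + 55 ≈ 157607.1 mm; DoF = Df − Dn = 90744 − 42190 ≈ 48554 mm.
Setup B: H = 380²/(3.5×0.015) + 380 ≈ 2750856.2 mm; DoF = Df − Dn = 450296 − 339306 ≈ 110990 mm.
Ratio = 110990 / 48554 ≈ 2.29.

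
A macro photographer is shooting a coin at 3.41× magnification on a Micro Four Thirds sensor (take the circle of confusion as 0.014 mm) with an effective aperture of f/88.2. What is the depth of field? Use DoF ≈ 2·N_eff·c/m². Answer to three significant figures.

0.212 mm

At magnification m, DoF ≈ 2·N_eff·c/m² = 2 × 88.2 × 0.014 / 3.41² = 2.47 / 11.63 ≈ 0.212 mm.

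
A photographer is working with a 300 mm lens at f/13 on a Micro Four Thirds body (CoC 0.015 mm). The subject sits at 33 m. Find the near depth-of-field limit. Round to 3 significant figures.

Hyperfocal distance H = f²/(N·c) + f = 300²/(13 × 0.015) + 300 = 90000/0.195 + 300 ≈ 461838.5 mm ≈ 461.8 m.
Near limit Dn = s·(H − f)/(H + s − 2f) = 33000 × (461838.5 − 300) / (461838.5 + 33000 − 2 × 300) = 33000 × 461538.5 / 494238.5 ≈ 30817 mm ≈ 30.8 m.

30.8 m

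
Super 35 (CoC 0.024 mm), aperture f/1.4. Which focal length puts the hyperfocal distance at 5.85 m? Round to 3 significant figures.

14.0 mm

From H = f²/(N·c) + f, with f ≪ H: f ≈ √(H·N·c) = √(5850 × 1.4 × 0.024) = √196.56 ≈ 14.02 mm.
The +f correction barely moves this — solving exactly, f² + N·c·f − N·c·H = 0 ⇒ f = (−N·c + √((N·c)² + 4·N·c·H))/2 = (−0.0336 + √786.24)/2 ≈ 14.003 mm, so f ≈ 14.0 mm.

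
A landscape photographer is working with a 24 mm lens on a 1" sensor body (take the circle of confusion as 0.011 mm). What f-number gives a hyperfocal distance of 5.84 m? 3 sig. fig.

Rearrange H = f²/(N·c) + f for N: N = f² / ((H − f)·c).
N = 24² / ((5840 − 24) × 0.011) = 576 / 63.98 ≈ 9.

f/9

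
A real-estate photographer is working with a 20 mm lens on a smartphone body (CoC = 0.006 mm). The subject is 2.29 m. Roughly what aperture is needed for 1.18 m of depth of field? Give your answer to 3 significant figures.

f/7.12

Write h = H − f = f²/(N·c). The thin-lens limits are Dn = s·h/(h + (s−f)) and Df = s·h/(h − (s−f)), so DoF = Df − Dn = 2·s·(s−f)·h / (h² − (s−f)²).
That is a quadratic in h: DoF·h² − 2·s·(s−f)·h − DoF·(s−f)² = 0 ⇒ h = (s−f)·(s + √(s² + DoF²)) / DoF = 2270 × (2290 + √(2290² + 1180²)) / 1180 = 2270 × (2290 + 2576.14) / 1180 ≈ 9361.1 mm.
Then N = f²/(c·h) = 20² / (0.006 × 9361.1) = 400 / 56.167 ≈ 7.12.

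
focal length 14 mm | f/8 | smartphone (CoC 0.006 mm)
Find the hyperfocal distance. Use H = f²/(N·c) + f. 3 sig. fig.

Hyperfocal distance H = f²/(N·c) + f = 14²/(8 × 0.006) + 14 = 196/0.048 + 14 ≈ 4097.3 mm ≈ 4.10 m.

4.10 m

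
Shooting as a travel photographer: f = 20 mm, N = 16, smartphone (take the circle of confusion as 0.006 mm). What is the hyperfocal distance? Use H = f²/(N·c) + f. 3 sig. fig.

4.19 m

Hyperfocal distance H = f²/(N·c) + f = 20²/(16 × 0.006) + 20 = 400/0.096 + 20 ≈ 4186.7 mm ≈ 4.19 m.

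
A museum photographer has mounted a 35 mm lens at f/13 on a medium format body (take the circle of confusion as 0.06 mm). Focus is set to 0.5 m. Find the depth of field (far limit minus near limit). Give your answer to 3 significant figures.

Hyperfocal distance H = f²/(N·c) + f = 35²/(13 × 0.06) + 35 = 1225/0.78 + 35 ≈ 1605.5 mm ≈ 1.606 m.
Near limit Dn = s·(H − f)/(H + s − 2f) = 500 × (1605.5 − 35) / (1605.5 + 500 − 2 × 35) = 500 × 1570.5 / 2035.5 ≈ 385.78 mm.
Far limit Df = s·(H − f)/(H − s) = 500 × (1605.5 − 35) / (1605.5 − 500) = 500 × 1570.5 / 1105.5 ≈ 710.31 mm.
Depth of field = Df − Dn = 710.31 − 385.78 ≈ 324.53 mm.

325 mm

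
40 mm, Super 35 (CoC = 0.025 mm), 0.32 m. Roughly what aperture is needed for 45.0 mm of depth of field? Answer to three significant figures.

f/16

Write h = H − f = f²/(N·c). The thin-lens limits are Dn = s·h/(h + (s−f)) and Df = s·h/(h − (s−f)), so DoF = Df − Dn = 2·s·(s−f)·h / (h² − (s−f)²).
That is a quadratic in h: DoF·h² − 2·s·(s−f)·h − DoF·(s−f)² = 0 ⇒ h = (s−f)·(s + √(s² + DoF²)) / DoF = 280 × (320 + √(320² + 45²)) / 45 = 280 × (320 + 323.149) / 45 ≈ 4001.8 mm.
Then N = f²/(c·h) = 40² / (0.025 × 4001.8) = 1600 / 100.05 ≈ 16.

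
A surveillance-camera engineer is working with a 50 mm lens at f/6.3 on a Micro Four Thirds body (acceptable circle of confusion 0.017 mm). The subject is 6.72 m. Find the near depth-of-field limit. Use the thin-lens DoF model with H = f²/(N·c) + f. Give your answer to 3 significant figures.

Hyperfocal distance H = f²/(N·c) + f = 50²/(6.3 × 0.017) + 50 = 2500/0.1071 + 50 ≈ 23392.7 mm ≈ 23.39 m.
Near limit Dn = s·(H − f)/(H + s − 2f) = 6720 × (23392.7 − 50) / (23392.7 + 6720 − 2 × 50) = 6720 × 23342.7 / 30012.7 ≈ 5226.6 mm ≈ 5.23 m.

5.23 m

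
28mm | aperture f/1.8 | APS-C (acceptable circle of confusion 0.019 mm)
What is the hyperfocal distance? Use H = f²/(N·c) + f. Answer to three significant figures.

Hyperfocal distance H = f²/(N·c) + f = 28²/(1.8 × 0.019) + 28 = 784/0.0342 + 28 ≈ 22952.0 mm ≈ 23.0 m.

23.0 m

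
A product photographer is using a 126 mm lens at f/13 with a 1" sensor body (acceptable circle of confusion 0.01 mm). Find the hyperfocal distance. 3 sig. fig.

Hyperfocal distance H = f²/(N·c) + f = 126²/(13 × 0.01) + 126 = 15876/0.13 + 126 ≈ 122249.1 mm ≈ 122 m.

122 m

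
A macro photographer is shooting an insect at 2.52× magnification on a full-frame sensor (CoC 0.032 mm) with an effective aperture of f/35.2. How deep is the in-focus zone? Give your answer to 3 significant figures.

At magnification m, DoF ≈ 2·N_eff·c/m² = 2 × 35.2 × 0.032 / 2.52² = 2.253 / 6.35 ≈ 0.355 mm.

0.355 mm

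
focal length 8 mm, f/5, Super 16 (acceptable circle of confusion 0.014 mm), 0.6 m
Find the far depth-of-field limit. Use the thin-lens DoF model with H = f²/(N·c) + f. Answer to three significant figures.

1.70 m

Hyperfocal distance H = f²/(N·c) + f = 8²/(5 × 0.014) + 8 = 64/0.07 + 8 ≈ 922.3 mm ≈ 0.922 m.
Far limit Df = s·(H − f)/(H − s) = 600 × (922.3 − 8) / (922.3 − 600) = 600 × 914.3 / 322.3 ≈ 1702.1 mm ≈ 1.70 m.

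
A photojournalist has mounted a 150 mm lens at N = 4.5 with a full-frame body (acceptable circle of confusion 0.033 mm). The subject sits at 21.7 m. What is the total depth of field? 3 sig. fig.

Hyperfocal distance H = f²/(N·c) + f = 150²/(4.5 × 0.033) + 150 = 22500/0.1485 + 150 ≈ 151665.2 mm ≈ 151.7 m.
Near limit Dn = s·(H − f)/(H + s − 2f) = 21700 × (151665.2 − 150) / (151665.2 + 21700 − 2 × 150) = 21700 × 151515.2 / 173065.2 ≈ 18997.9 mm.
Far limit Df = s·(H − f)/(H − s) = 21700 × (151665.2 − 150) / (151665.2 − 21700) = 21700 × 151515.2 / 129965.2 ≈ 25298.2 mm.
Depth of field = Df − Dn = 25298.2 − 18997.9 ≈ 6300.3 mm ≈ 6.30 m.

6.30 m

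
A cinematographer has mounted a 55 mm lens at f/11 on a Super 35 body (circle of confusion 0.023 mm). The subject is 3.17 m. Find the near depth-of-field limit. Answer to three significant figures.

Hyperfocal distance H = f²/(N·c) + f = 55²/(11 × 0.023) + 55 = 3025/0.253 + 55 ≈ 12011.5 mm ≈ 12.01 m.
Near limit Dn = s·(H − f)/(H + s − 2f) = 3170 × (12011.5 − 55) / (12011.5 + 3170 − 2 × 55) = 3170 × 11956.5 / 15071.5 ≈ 2514.8 mm ≈ 2.51 m.

2.51 m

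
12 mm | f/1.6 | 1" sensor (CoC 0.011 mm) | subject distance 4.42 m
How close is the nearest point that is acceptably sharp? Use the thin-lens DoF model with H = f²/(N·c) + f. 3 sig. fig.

2.87 m

Hyperfocal distance H = f²/(N·c) + f = 12²/(1.6 × 0.011) + 12 = 144/0.0176 + 12 ≈ 8193.8 mm ≈ 8.194 m.
Near limit Dn = s·(H − f)/(H + s − 2f) = 4420 × (8193.8 − 12) / (8193.8 + 4420 − 2 × 12) = 4420 × 8181.8 / 12589.8 ≈ 2872.5 mm ≈ 2.87 m.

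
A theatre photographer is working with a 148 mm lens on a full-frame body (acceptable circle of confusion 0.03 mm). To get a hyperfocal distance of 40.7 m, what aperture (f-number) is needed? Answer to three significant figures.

f/18

Rearrange H = f²/(N·c) + f for N: N = f² / ((H − f)·c).
N = 148² / ((40700 − 148) × 0.03) = 21904 / 1217 ≈ 18.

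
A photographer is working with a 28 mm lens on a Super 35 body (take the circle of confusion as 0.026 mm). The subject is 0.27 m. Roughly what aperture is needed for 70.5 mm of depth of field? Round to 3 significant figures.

Write h = H − f = f²/(N·c). The thin-lens limits are Dn = s·h/(h + (s−f)) and Df = s·h/(h − (s−f)), so DoF = Df − Dn = 2·s·(s−f)·h / (h² − (s−f)²).
That is a quadratic in h: DoF·h² − 2·s·(s−f)·h − DoF·(s−f)² = 0 ⇒ h = (s−f)·(s + √(s² + DoF²)) / DoF = 242 × (270 + √(270² + 70.5²)) / 70.5 = 242 × (270 + 279.052) / 70.5 ≈ 1884.7 mm.
Then N = f²/(c·h) = 28² / (0.026 × 1884.7) = 784 / 49.002 ≈ 16.

f/16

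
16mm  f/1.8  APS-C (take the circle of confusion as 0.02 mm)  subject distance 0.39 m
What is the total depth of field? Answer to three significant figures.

Hyperfocal distance H = f²/(N·c) + f = 16²/(1.8 × 0.02) + 16 = 256/0.036 + 16 ≈ 7127.1 mm ≈ 7.127 m.
Near limit Dn = s·(H − f)/(H + s − 2f) = 390 × (7127.1 − 16) / (7127.1 + 390 − 2 × 16) = 390 × 7111.1 / 7485.1 ≈ 370.513 mm.
Far limit Df = s·(H − f)/(H − s) = 390 × (7127.1 − 16) / (7127.1 − 390) = 390 × 7111.1 / 6737.1 ≈ 411.650 mm.
Depth of field = Df − Dn = 411.650 − 370.513 ≈ 41.137 mm.

41.1 mm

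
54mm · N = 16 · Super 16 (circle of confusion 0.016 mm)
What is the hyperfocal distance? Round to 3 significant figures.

11.4 m

Hyperfocal distance H = f²/(N·c) + f = 54²/(16 × 0.016) + 54 = 2916/0.256 + 54 ≈ 11444.6 mm ≈ 11.4 m.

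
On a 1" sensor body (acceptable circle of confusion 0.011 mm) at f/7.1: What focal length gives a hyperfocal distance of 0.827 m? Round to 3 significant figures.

8.00 mm

From H = f²/(N·c) + f, with f ≪ H: f ≈ √(H·N·c) = √(827 × 7.1 × 0.011) = √64.589 ≈ 8.037 mm.
Exact: f² + N·c·f − N·c·H = 0 ⇒ f = (−N·c + √((N·c)² + 4·N·c·H))/2 = (−0.0781 + √258.36)/2 ≈ 7.9978 mm ≈ 8.00 mm.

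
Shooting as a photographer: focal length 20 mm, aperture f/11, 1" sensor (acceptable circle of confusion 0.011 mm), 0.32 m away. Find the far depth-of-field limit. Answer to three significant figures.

352 mm

Hyperfocal distance H = f²/(N·c) + f = 20²/(11 × 0.011) + 20 = 400/0.121 + 20 ≈ 3325.8 mm ≈ 3.326 m.
Far limit Df = s·(H − f)/(H − s) = 320 × (3325.8 − 20) / (3325.8 − 320) = 320 × 3305.8 / 3005.8 ≈ 351.94 mm.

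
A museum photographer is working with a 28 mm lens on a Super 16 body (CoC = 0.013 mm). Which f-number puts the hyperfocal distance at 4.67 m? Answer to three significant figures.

Rearrange H = f²/(N·c) + f for N: N = f² / ((H − f)·c).
N = 28² / ((4670 − 28) × 0.013) = 784 / 60.35 ≈ 13.

f/13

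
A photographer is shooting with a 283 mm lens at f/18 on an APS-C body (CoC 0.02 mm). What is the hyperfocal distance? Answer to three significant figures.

223 m

Hyperfocal distance H = f²/(N·c) + f = 283²/(18 × 0.02) + 283 = 80089/0.36 + 283 ≈ 222752.4 mm ≈ 223 m.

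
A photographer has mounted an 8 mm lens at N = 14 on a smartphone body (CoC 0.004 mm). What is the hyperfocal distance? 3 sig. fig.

1.15 m

Hyperfocal distance H = f²/(N·c) + f = 8²/(14 × 0.004) + 8 = 64/0.056 + 8 ≈ 1150.9 mm ≈ 1.15 m.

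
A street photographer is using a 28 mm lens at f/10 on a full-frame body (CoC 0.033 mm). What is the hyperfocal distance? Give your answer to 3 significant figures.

Hyperfocal distance H = f²/(N·c) + f = 28²/(10 × 0.033) + 28 = 784/0.33 + 28 ≈ 2403.8 mm ≈ 2.40 m.

2.40 m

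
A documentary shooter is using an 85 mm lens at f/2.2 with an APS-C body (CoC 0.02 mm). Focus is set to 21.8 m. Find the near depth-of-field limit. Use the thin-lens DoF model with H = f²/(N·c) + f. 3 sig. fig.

19.3 m

Hyperfocal distance H = f²/(N·c) + f = 85²/(2.2 × 0.02) + 85 = 7225/0.044 + 85 ≈ 164289.5 mm ≈ 164.3 m.
Near limit Dn = s·(H − f)/(H + s − 2f) = 21800 × (164289.5 − 85) / (164289.5 + 21800 − 2 × 85) = 21800 × 164204.5 / 185919.5 ≈ 19254 mm ≈ 19.3 m.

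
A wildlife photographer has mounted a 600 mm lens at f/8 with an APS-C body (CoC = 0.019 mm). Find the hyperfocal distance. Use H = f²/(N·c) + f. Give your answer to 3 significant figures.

2370 m

Hyperfocal distance H = f²/(N·c) + f = 600²/(8 × 0.019) + 600 = 360000/0.152 + 600 ≈ 2369021.1 mm ≈ 2370 m.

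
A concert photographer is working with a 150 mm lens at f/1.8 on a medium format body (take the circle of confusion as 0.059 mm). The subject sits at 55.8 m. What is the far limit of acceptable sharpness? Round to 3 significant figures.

Hyperfocal distance H = f²/(N·c) + f = 150²/(1.8 × 0.059) + 150 = 22500/0.1062 + 150 ≈ 212014.4 mm ≈ 212.0 m.
Far limit Df = s·(H − f)/(H − s) = 55800 × (212014.4 − 150) / (212014.4 − 55800) = 55800 × 211864.4 / 156214.4 ≈ 75678 mm ≈ 75.7 m.

75.7 m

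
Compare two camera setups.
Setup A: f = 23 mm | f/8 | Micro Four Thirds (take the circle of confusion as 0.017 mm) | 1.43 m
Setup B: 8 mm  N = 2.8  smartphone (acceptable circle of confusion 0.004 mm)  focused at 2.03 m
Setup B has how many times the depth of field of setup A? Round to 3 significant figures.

Setup A: H = 23²/(8×0.017) + 23 ≈ 3912.7 mm; DoF = Df − Dn = 2240.4 − 1050.1 ≈ 1190.3 mm.
Setup B: H = 8²/(2.8×0.004) + 8 ≈ 5722.3 mm; DoF = Df − Dn = 3141.7 − 1499.4 ≈ 1642.3 mm.
Ratio = 1642.3 / 1190.3 ≈ 1.38.

1.38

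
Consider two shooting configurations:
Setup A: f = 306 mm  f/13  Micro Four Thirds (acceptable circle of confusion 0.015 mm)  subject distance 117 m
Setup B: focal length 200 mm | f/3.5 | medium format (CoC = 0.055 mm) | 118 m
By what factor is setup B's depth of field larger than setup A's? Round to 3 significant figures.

Setup A: H = 306²/(13×0.015) + 306 ≈ 480490.6 mm; DoF = Df − Dn = 154561 − 94126 ≈ 60435 mm.
Setup B: H = 200²/(3.5×0.055) + 200 ≈ 207992.2 mm; DoF = Df − Dn = 272462 − 75307 ≈ 197155 mm.
Ratio = 197155 / 60435 ≈ 3.26.

3.26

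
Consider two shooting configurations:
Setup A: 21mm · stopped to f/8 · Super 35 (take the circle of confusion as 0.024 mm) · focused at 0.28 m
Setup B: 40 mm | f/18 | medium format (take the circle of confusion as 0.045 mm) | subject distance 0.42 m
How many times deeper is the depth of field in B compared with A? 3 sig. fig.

2.62

Setup A: H = 21²/(8×0.024) + 21 ≈ 2317.9 mm; DoF = Df − Dn = 315.586 − 251.626 ≈ 63.960 mm.
Setup B: H = 40²/(18×0.045) + 40 ≈ 2015.3 mm; DoF = Df − Dn = 520.04 − 352.24 ≈ 167.80 mm.
Ratio = 167.80 / 63.960 ≈ 2.62.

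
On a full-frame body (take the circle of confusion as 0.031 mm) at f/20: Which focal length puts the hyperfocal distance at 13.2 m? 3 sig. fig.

90.2 mm

From H = f²/(N·c) + f, with f ≪ H: f ≈ √(H·N·c) = √(13200 × 20 × 0.031) = √8184.0 ≈ 90.47 mm.
Exact: f² + N·c·f − N·c·H = 0 ⇒ f = (−N·c + √((N·c)² + 4·N·c·H))/2 = (−0.62 + √32736)/2 ≈ 90.156 mm ≈ 90.2 mm.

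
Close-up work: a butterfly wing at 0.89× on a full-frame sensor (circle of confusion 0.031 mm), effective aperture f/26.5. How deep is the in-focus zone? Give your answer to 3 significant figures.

2.07 mm

At magnification m, DoF ≈ 2·N_eff·c/m² = 2 × 26.5 × 0.031 / 0.89² = 1.643 / 0.7921 ≈ 2.07 mm.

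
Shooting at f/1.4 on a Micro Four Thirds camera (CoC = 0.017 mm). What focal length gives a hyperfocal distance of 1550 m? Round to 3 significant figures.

From H = f²/(N·c) + f, with f ≪ H: f ≈ √(H·N·c) = √(1550000 × 1.4 × 0.017) = √36890 ≈ 192.1 mm.
The +f correction barely moves this — solving exactly, f² + N·c·f − N·c·H = 0 ⇒ f = (−N·c + √((N·c)² + 4·N·c·H))/2 = (−0.0238 + √147560)/2 ≈ 192.06 mm, so f ≈ 192 mm.

192 mm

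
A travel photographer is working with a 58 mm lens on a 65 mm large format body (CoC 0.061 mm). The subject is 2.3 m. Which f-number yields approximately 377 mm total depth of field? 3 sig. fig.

f/2.00

Write h = H − f = f²/(N·c). The thin-lens limits are Dn = s·h/(h + (s−f)) and Df = s·h/(h − (s−f)), so DoF = Df − Dn = 2·s·(s−f)·h / (h² − (s−f)²).
That is a quadratic in h: DoF·h² − 2·s·(s−f)·h − DoF·(s−f)² = 0 ⇒ h = (s−f)·(s + √(s² + DoF²)) / DoF = 2242 × (2300 + √(2300² + 377²)) / 377 = 2242 × (2300 + 2330.69) / 377 ≈ 27538 mm.
Then N = f²/(c·h) = 58² / (0.061 × 27538) = 3364 / 1679.8 ≈ 2.00.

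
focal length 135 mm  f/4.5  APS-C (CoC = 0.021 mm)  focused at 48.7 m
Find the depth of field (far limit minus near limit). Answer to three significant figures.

Hyperfocal distance H = f²/(N·c) + f = 135²/(4.5 × 0.021) + 135 = 18225/0.0945 + 135 ≈ 192992.1 mm ≈ 193.0 m.
Near limit Dn = s·(H − f)/(H + s − 2f) = 48700 × (192992.1 − 135) / (192992.1 + 48700 − 2 × 135) = 48700 × 192857.1 / 241422.1 ≈ 38903 mm.
Far limit Df = s·(H − f)/(H − s) = 48700 × (192992.1 − 135) / (192992.1 − 48700) = 48700 × 192857.1 / 144292.1 ≈ 65091 mm.
Depth of field = Df − Dn = 65091 − 38903 ≈ 26188 mm ≈ 26.2 m.

26.2 m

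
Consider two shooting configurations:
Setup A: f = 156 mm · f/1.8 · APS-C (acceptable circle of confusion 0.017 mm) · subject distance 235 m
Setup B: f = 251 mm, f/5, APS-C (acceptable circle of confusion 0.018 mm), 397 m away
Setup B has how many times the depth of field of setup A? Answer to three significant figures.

4.36

Setup A: H = 156²/(1.8×0.017) + 156 ≈ 795450.1 mm; DoF = Df − Dn = 333471 − 181426 ≈ 152045 mm.
Setup B: H = 251²/(5×0.018) + 251 ≈ 700262.1 mm; DoF = Df − Dn = 916384 − 253387 ≈ 662997 mm.
Ratio = 662997 / 152045 ≈ 4.36.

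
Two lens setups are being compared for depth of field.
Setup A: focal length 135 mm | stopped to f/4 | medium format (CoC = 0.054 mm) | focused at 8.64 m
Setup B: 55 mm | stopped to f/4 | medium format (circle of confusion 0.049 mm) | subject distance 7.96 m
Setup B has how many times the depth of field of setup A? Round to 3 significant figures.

Setup A: H = 135²/(4×0.054) + 135 ≈ 84510.0 mm; DoF = Df − Dn = 9608.5 − 7848.8 ≈ 1759.7 mm.
Setup B: H = 55²/(4×0.049) + 55 ≈ 15488.7 mm; DoF = Df − Dn = 16318 − 5264 ≈ 11054 mm.
Ratio = 11054 / 1759.7 ≈ 6.28.

6.28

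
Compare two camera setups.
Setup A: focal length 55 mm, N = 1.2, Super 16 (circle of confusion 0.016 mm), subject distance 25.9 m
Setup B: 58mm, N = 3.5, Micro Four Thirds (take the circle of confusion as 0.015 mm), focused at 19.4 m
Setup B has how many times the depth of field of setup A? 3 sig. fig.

Setup A: H = 55²/(1.2×0.016) + 55 ≈ 157607.1 mm; DoF = Df − Dn = 30982.4 − 22250.1 ≈ 8732.3 mm.
Setup B: H = 58²/(3.5×0.015) + 58 ≈ 64134.2 mm; DoF = Df − Dn = 27788 − 14902 ≈ 12886 mm.
Ratio = 12886 / 8732.3 ≈ 1.48.

1.48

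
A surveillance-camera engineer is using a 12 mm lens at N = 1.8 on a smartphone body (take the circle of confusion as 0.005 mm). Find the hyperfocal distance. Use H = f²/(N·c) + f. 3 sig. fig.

Hyperfocal distance H = f²/(N·c) + f = 12²/(1.8 × 0.005) + 12 = 144/0.009 + 12 ≈ 16012.0 mm ≈ 16.0 m.

16.0 m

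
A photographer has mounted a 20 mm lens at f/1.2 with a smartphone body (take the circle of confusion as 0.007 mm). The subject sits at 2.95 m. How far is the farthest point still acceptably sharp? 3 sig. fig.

3.14 m

Hyperfocal distance H = f²/(N·c) + f = 20²/(1.2 × 0.007) + 20 = 400/0.0084 + 20 ≈ 47639.0 mm ≈ 47.64 m.
Far limit Df = s·(H − f)/(H − s) = 2950 × (47639.0 − 20) / (47639.0 − 2950) = 2950 × 47619.0 / 44689.0 ≈ 3143.4 mm ≈ 3.14 m.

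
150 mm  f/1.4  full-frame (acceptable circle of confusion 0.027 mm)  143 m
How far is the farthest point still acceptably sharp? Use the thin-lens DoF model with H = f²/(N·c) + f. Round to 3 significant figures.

Hyperfocal distance H = f²/(N·c) + f = 150²/(1.4 × 0.027) + 150 = 22500/0.0378 + 150 ≈ 595388.1 mm ≈ 595.4 m.
Far limit Df = s·(H − f)/(H − s) = 143000 × (595388.1 − 150) / (595388.1 − 143000) = 143000 × 595238.1 / 452388.1 ≈ 188155 mm ≈ 188 m.

188 m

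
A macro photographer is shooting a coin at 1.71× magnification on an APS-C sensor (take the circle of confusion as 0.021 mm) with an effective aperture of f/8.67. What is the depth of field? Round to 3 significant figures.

0.125 mm

At magnification m, DoF ≈ 2·N_eff·c/m² = 2 × 8.67 × 0.021 / 1.71² = 0.3641 / 2.924 ≈ 0.125 mm.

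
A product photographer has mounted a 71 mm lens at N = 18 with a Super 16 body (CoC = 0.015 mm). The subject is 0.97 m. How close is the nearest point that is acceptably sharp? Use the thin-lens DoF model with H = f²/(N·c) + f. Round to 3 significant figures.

0.925 m

Hyperfocal distance H = f²/(N·c) + f = 71²/(18 × 0.015) + 71 = 5041/0.27 + 71 ≈ 18741.4 mm ≈ 18.74 m.
Near limit Dn = s·(H − f)/(H + s − 2f) = 970 × (18741.4 − 71) / (18741.4 + 970 − 2 × 71) = 970 × 18670.4 / 19569.4 ≈ 925.44 mm ≈ 0.925 m.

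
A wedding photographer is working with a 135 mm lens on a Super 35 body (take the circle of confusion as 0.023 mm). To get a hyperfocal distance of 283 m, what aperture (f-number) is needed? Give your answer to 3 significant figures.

f/2.80

Rearrange H = f²/(N·c) + f for N: N = f² / ((H − f)·c).
N = 135² / ((283000 − 135) × 0.023) = 18225 / 6506 ≈ 2.80.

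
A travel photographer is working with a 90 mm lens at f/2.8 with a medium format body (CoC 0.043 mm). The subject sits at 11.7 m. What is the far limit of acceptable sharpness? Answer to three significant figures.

Hyperfocal distance H = f²/(N·c) + f = 90²/(2.8 × 0.043) + 90 = 8100/0.1204 + 90 ≈ 67365.7 mm ≈ 67.37 m.
Far limit Df = s·(H − f)/(H − s) = 11700 × (67365.7 − 90) / (67365.7 − 11700) = 11700 × 67275.7 / 55665.7 ≈ 14140 mm ≈ 14.1 m.

14.1 m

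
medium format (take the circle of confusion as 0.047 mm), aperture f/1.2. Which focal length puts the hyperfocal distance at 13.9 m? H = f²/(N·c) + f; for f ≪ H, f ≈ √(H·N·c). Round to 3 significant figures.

28.0 mm

From H = f²/(N·c) + f, with f ≪ H: f ≈ √(H·N·c) = √(13900 × 1.2 × 0.047) = √783.96 ≈ 28.00 mm.
The +f correction barely moves this — solving exactly, f² + N·c·f − N·c·H = 0 ⇒ f = (−N·c + √((N·c)² + 4·N·c·H))/2 = (−0.0564 + √3135.8)/2 ≈ 27.971 mm, so f ≈ 28.0 mm.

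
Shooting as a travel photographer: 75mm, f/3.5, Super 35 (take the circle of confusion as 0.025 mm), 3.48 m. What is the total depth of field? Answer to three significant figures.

370 mm

Hyperfocal distance H = f²/(N·c) + f = 75²/(3.5 × 0.025) + 75 = 5625/0.0875 + 75 ≈ 64360.7 mm ≈ 64.36 m.
Near limit Dn = s·(H − f)/(H + s − 2f) = 3480 × (64360.7 − 75) / (64360.7 + 3480 − 2 × 75) = 3480 × 64285.7 / 67690.7 ≈ 3304.95 mm.
Far limit Df = s·(H − f)/(H − s) = 3480 × (64360.7 − 75) / (64360.7 − 3480) = 3480 × 64285.7 / 60880.7 ≈ 3674.63 mm.
Depth of field = Df − Dn = 3674.63 − 3304.95 ≈ 369.68 mm.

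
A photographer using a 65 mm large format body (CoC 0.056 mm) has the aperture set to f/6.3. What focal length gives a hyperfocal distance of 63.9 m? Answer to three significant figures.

150 mm

From H = f²/(N·c) + f, with f ≪ H: f ≈ √(H·N·c) = √(63900 × 6.3 × 0.056) = √22544 ≈ 150.1 mm.
The +f correction barely moves this — solving exactly, f² + N·c·f − N·c·H = 0 ⇒ f = (−N·c + √((N·c)² + 4·N·c·H))/2 = (−0.3528 + √90176)/2 ≈ 149.97 mm, so f ≈ 150 mm.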